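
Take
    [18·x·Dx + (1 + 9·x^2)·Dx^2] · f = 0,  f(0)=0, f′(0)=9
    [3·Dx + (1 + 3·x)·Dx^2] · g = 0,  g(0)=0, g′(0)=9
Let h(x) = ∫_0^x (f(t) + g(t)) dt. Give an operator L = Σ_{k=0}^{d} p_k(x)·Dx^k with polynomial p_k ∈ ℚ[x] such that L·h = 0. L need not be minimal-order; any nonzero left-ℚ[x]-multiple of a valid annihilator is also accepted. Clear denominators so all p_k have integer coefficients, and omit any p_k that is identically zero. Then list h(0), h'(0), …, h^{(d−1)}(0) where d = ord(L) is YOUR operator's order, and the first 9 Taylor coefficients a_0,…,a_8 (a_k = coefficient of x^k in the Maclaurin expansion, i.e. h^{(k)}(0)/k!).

L = (-18 - 162·x + 486·x^2 + 486·x^3)·Dx^2 + (-12 - 36·x + 972·x^3 + 972·x^4)·Dx^3 + (-1 + 3·x + 18·x^2 + 54·x^3 + 243·x^4 + 243·x^5)·Dx^4  (order 4).
h: a_k = 0, 0, 9, -9/2, 0, -243/20, 243/5, -729/14, 0, …
ICs: h(0) = 0, h′(0) = 0, h′′(0) = 18, h′′′(0) = -27.

f: a_k = 0, 9, 0, -27, 0, 729/5, 0, -6561/7, 0, …
g: a_k = 0, 9, -27/2, 27, -243/4, 729/5, -729/2, 6561/7, -19683/8, …
f+g: L₀ = lclm(L_f,L_g), ord ≤ 2+2.
h=∫₀ˣh₀: take L = L₀·Dx.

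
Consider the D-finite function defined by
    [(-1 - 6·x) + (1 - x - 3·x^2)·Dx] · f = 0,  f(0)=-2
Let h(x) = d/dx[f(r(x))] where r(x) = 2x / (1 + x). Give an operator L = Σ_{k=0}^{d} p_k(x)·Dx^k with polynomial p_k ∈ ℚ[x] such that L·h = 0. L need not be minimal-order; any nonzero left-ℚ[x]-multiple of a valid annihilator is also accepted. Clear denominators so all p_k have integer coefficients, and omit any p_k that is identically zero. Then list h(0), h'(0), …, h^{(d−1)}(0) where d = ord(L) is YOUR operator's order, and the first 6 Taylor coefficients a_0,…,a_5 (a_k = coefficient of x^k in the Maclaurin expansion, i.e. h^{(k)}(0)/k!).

f: a_k = -2, -2, -8, -14, -38, -80, …
Substitute x→r, Dx→(1/r')Dx; clear ⇒ L₀.
Derive L from L₀ (diff closure).
L = (14 + 78·x + 546·x^2 + 338·x^3) + (-1 - 14·x + 182·x^3 + 169·x^4)·Dx  (order 1).
h: a_k = -4, -56, -156, -1456, -3380, -28392, …
ICs: h(0) = -4.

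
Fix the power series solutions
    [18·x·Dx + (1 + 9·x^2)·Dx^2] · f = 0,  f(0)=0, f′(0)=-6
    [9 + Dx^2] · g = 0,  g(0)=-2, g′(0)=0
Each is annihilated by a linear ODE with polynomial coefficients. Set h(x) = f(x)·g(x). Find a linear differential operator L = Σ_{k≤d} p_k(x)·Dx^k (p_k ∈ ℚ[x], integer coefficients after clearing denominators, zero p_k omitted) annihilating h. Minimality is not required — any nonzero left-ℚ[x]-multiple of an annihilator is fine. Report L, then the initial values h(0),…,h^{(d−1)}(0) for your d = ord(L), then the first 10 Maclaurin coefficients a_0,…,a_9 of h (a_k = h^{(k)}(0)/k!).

f: a_k = 0, -6, 0, 18, 0, -486/5, 0, 4374/7, 0, -4374, …
g: a_k = -2, 0, 9, 0, -27/4, 0, 81/40, 0, -729/2240, 0, …
Product ⇒ symmetric product L₀, ord ≤ 4.
L = (810 + 18954·x^2 + 72171·x^4 + 236196·x^6 + 531441·x^8) + (972·x + 14580·x^3 + 78732·x^5 + 236196·x^7)·Dx + (108 + 2592·x^2 + 13122·x^4 + 52488·x^6 + 118098·x^8)·Dx^2 + (108·x + 1620·x^3 + 8748·x^5 + 26244·x^7)·Dx^3 + (2 + 54·x^2 + 567·x^4 + 2916·x^6 + 6561·x^8)·Dx^4  (order 4).
h: a_k = 0, 12, 0, -90, 0, 3969/10, 0, -316143/140, 0, 16874163/1120, …
ICs: h(0) = 0, h′(0) = 12, h′′(0) = 0, h′′′(0) = -540.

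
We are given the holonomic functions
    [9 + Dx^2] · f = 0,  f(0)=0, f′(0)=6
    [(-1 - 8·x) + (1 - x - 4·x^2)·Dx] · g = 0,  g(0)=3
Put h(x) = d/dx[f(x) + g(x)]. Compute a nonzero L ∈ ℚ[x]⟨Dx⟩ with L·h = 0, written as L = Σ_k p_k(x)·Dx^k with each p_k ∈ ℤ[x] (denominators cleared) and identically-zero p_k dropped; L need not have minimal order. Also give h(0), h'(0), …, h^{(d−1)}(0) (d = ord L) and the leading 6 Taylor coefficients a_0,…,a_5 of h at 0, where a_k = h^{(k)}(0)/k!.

L = (2358 + 13068·x + 57006·x^2 + 38520·x^3 + 83520·x^4 + 31104·x^5 + 41472·x^6) + (-189 - 1413·x + 1251·x^2 + 4203·x^3 + 5580·x^4 + 11952·x^5 + 12096·x^6 + 13824·x^7)·Dx + (262 + 1452·x + 6334·x^2 + 4280·x^3 + 9280·x^4 + 3456·x^5 + 4608·x^6)·Dx^2 + (-21 - 157·x + 139·x^2 + 467·x^3 + 620·x^4 + 1328·x^5 + 1344·x^6 + 1536·x^7)·Dx^3  (order 3).
h: a_k = 9, 30, 54, 348, 3981/4, 3258, …
ICs: h(0) = 9, h′(0) = 30, h′′(0) = 108.

f: a_k = 0, 6, 0, -9, 0, 81/20, …
g: a_k = 3, 3, 15, 27, 87, 195, …
L₀ := lclm(L_f,L_g); ord L₀ ≤ 2+1.
Differentiate: ansatz ord ≤ ord L₀ ⇒ L.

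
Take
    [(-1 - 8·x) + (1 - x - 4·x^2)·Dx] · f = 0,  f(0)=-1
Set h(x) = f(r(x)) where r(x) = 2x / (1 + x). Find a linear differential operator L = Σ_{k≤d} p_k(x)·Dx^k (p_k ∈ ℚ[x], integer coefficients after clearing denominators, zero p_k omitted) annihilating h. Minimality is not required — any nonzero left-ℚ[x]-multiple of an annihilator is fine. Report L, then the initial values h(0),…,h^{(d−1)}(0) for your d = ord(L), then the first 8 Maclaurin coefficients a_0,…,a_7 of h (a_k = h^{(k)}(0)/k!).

f: a_k = -1, -1, -5, -9, -29, -65, -181, -441, …
Substitute x→r, Dx→(1/r')Dx; clear ⇒ L₀.
L = (2 + 34·x) + (-1 - x + 17·x^2 + 17·x^3)·Dx  (order 1).
h: a_k = -1, -2, -18, -34, -306, -578, -5202, -9826, …
ICs: h(0) = -1.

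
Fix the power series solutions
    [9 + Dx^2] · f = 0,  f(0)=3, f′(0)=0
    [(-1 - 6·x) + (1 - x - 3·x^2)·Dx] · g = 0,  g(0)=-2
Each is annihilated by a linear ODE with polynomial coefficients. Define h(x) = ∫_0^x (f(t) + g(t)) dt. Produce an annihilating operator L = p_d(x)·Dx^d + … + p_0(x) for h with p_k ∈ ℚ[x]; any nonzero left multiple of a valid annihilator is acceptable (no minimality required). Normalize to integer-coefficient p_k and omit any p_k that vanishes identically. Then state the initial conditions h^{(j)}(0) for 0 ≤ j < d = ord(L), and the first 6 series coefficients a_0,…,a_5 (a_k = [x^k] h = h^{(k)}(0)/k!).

f: a_k = 3, 0, -27/2, 0, 81/8, 0, …
g: a_k = -2, -2, -8, -14, -38, -80, …
f+g: L₀ = lclm(L_f,L_g), ord ≤ 2+1.
h=∫h₀ ⇒ L = L₀·Dx.
L = (-459 - 2916·x - 1539·x^2 - 3888·x^3 - 3645·x^4 - 4374·x^5)·Dx + (153 - 153·x - 378·x^2 + 405·x^3 - 2187·x^5 - 2187·x^6)·Dx^2 + (-51 - 324·x - 171·x^2 - 432·x^3 - 405·x^4 - 486·x^5)·Dx^3 + (17 - 17·x - 42·x^2 + 45·x^3 - 243·x^5 - 243·x^6)·Dx^4  (order 4).
h: a_k = 0, 1, -1, -43/6, -7/2, -223/40, …
ICs: h(0) = 0, h′(0) = 1, h′′(0) = -2, h′′′(0) = -43.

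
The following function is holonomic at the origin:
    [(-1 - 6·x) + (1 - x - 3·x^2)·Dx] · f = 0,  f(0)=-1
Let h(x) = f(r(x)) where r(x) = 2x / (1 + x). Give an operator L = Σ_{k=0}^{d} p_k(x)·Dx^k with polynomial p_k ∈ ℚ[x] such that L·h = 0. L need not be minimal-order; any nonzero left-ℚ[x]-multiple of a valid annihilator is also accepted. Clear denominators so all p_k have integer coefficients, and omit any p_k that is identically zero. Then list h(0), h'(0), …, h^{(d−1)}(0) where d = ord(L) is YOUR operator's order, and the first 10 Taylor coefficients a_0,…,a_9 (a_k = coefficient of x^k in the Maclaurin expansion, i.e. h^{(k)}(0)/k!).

f: a_k = -1, -1, -4, -7, -19, -40, -97, -217, -508, -1159, …
Change of var in L_f (x↦r) gives L₀.
L = (2 + 26·x) + (-1 - x + 13·x^2 + 13·x^3)·Dx  (order 1).
h: a_k = -1, -2, -14, -26, -182, -338, -2366, -4394, -30758, -57122, …
ICs: h(0) = -1.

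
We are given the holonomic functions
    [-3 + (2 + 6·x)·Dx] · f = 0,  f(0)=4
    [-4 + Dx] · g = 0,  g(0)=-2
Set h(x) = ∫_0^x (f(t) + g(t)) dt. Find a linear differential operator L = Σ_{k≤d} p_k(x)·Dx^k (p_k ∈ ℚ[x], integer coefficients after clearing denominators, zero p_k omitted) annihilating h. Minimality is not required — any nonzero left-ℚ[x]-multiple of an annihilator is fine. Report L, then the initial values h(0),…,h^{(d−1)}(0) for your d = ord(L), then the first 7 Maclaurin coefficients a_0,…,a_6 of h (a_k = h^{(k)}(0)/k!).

L = (132 + 288·x)·Dx + (-73 - 384·x - 576·x^2)·Dx^2 + (10 + 78·x + 144·x^2)·Dx^3  (order 3).
h: a_k = 0, 2, -1, -41/6, -175/48, -3263/480, 9131/5760, …
ICs: h(0) = 0, h′(0) = 2, h′′(0) = -2.

f: a_k = 4, 6, -9/2, 27/4, -405/32, 1701/64, -15309/256, …
g: a_k = -2, -8, -16, -64/3, -64/3, -256/15, -512/45, …
Sum ⇒ L₀ = lclm(L_f,L_g) in ℚ(x)⟨Dx⟩.
∫: right-multiply L₀ by Dx.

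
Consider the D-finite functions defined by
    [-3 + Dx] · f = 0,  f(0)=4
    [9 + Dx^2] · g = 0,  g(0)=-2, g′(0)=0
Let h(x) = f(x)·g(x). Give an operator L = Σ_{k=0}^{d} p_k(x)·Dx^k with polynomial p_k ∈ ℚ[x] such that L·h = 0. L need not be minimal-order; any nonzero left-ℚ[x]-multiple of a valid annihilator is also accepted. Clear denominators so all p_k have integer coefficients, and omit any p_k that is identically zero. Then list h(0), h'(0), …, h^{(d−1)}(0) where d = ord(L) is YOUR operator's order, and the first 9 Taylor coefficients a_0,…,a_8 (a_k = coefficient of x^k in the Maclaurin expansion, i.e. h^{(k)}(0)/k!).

L = 18 - 6·Dx + Dx^2  (order 2).
h: a_k = -8, -24, 0, 72, 108, 324/5, 0, -972/35, -729/35, …
ICs: h(0) = -8, h′(0) = -24.

f: a_k = 4, 12, 18, 18, 27/2, 81/10, 81/20, 243/140, 729/1120, …
g: a_k = -2, 0, 9, 0, -27/4, 0, 81/40, 0, -729/2240, …
h₀=f·g: eliminate ⇒ L₀, order ≤ 1·2.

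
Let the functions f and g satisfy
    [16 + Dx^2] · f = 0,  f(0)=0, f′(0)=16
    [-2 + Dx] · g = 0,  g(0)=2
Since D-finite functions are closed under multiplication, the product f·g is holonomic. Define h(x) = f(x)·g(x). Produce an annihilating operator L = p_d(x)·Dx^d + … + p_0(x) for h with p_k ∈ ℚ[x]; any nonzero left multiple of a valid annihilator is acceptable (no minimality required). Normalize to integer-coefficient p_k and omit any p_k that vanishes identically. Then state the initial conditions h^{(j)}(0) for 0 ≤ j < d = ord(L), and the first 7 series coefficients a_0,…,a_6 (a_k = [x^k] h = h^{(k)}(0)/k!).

L = 20 - 4·Dx + Dx^2  (order 2).
h: a_k = 0, 32, 64, -64/3, -128, -1216/15, 1408/45, …
ICs: h(0) = 0, h′(0) = 32.

f: a_k = 0, 16, 0, -128/3, 0, 512/15, 0, …
g: a_k = 2, 4, 4, 8/3, 4/3, 8/15, 8/45, …
h₀=f·g: eliminate ⇒ L₀, order ≤ 2·1.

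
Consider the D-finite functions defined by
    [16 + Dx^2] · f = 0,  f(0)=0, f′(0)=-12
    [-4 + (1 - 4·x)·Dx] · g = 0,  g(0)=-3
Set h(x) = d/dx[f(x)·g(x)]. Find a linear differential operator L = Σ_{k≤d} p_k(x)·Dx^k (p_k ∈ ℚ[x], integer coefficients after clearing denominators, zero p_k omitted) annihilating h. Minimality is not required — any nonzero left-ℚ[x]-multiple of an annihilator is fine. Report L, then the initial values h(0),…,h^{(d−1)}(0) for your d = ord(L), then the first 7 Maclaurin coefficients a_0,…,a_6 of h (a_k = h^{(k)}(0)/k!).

f: a_k = 0, -12, 0, 32, 0, -128/5, 0, …
g: a_k = -3, -12, -48, -192, -768, -3072, -12288, …
L₀ := L_f ⊗_s L_g (sym. prod.), ord ≤ 2.
Differentiate: ansatz ord ≤ ord L₀ ⇒ L.
L = (-16 - 128·x + 256·x^2) + (-8 + 32·x)·Dx + (1 - 8·x + 16·x^2)·Dx^2  (order 2).
h: a_k = 36, 288, 1440, 7680, 38784, 930816/5, 4342784/5, …
ICs: h(0) = 36, h′(0) = 288.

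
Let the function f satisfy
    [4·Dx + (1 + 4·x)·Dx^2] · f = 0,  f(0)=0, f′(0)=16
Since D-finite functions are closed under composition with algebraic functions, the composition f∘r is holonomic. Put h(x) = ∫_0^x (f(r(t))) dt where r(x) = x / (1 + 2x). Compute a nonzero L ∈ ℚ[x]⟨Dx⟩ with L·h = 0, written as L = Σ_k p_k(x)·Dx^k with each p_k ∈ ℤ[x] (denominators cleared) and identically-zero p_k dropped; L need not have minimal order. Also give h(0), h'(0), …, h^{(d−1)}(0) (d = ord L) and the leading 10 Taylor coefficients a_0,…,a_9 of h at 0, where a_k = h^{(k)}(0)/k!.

f: a_k = 0, 16, -32, 256/3, -256, 4096/5, -8192/3, 65536/7, -32768, 1048576/9, …
Substitute x→r, Dx→(1/r')Dx; clear ⇒ L₀.
Integrate: L := L₀·Dx.
L = (8 + 24·x)·Dx^2 + (1 + 8·x + 12·x^2)·Dx^3  (order 3).
h: a_k = 0, 0, 8, -64/3, 208/3, -256, 15488/15, -13312/3, 139904/7, -839680/9, …
ICs: h(0) = 0, h′(0) = 0, h′′(0) = 16.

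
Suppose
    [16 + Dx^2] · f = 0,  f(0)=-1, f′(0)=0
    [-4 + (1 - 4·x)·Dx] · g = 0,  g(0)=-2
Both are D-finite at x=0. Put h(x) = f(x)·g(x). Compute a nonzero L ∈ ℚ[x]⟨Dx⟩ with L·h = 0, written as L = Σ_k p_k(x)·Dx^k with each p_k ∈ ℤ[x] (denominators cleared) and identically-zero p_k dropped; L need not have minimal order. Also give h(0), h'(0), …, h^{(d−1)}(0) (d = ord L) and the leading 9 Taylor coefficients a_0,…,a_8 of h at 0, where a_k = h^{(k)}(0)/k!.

L = (-16 + 64·x) + 8·Dx + (-1 + 4·x)·Dx^2  (order 2).
h: a_k = 2, 8, 16, 64, 832/3, 3328/3, 199168/45, 796672/45, 4461568/63, …
ICs: h(0) = 2, h′(0) = 8.

f: a_k = -1, 0, 8, 0, -32/3, 0, 256/45, 0, -512/315, …
g: a_k = -2, -8, -32, -128, -512, -2048, -8192, -32768, -131072, …
f·g: L₀ = L_f ⊗_s L_g, ord ≤ 2·1.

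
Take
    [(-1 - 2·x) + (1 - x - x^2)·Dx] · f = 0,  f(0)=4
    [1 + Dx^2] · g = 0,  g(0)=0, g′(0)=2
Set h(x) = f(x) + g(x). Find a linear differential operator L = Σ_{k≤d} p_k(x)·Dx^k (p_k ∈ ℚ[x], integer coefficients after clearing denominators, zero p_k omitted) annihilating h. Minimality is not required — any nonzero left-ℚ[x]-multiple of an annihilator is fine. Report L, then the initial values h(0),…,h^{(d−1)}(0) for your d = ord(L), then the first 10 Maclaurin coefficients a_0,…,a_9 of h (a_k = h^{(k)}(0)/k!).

L = (19 + 48·x + 31·x^2 + 24·x^3 + 5·x^4 + 2·x^5) + (-5 + x + 4·x^2 + 7·x^3 + 6·x^4 + 3·x^5 + x^6)·Dx + (19 + 48·x + 31·x^2 + 24·x^3 + 5·x^4 + 2·x^5)·Dx^2 + (-5 + x + 4·x^2 + 7·x^3 + 6·x^4 + 3·x^5 + x^6)·Dx^3  (order 3).
h: a_k = 4, 6, 8, 35/3, 20, 1921/60, 52, 211679/2520, 136, 39916801/181440, …
ICs: h(0) = 4, h′(0) = 6, h′′(0) = 16.

f: a_k = 4, 4, 8, 12, 20, 32, 52, 84, 136, 220, …
g: a_k = 0, 2, 0, -1/3, 0, 1/60, 0, -1/2520, 0, 1/181440, …
Weyl lclm of L_f,L_g ⇒ L₀ (ord ≤ 3).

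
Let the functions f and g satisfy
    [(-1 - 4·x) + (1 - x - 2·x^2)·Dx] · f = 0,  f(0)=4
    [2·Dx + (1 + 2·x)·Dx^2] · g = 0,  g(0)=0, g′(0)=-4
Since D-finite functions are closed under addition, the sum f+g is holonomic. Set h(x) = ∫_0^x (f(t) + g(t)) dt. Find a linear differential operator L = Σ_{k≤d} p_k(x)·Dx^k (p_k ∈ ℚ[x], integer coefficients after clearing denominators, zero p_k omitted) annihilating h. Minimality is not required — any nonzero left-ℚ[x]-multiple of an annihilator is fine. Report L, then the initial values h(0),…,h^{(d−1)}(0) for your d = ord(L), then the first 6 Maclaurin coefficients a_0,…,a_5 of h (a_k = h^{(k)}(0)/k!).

L = (54 + 228·x + 432·x^2 + 288·x^3 + 192·x^4)·Dx^2 + (11 + 124·x + 464·x^2 + 704·x^3 + 592·x^4 + 320·x^5)·Dx^3 + (-4 - 19·x - 17·x^2 + 42·x^3 + 116·x^4 + 136·x^5 + 64·x^6)·Dx^4  (order 4).
h: a_k = 0, 4, 0, 16/3, 11/3, 52/5, …
ICs: h(0) = 0, h′(0) = 4, h′′(0) = 0, h′′′(0) = 32.

f: a_k = 4, 4, 12, 20, 44, 84, …
g: a_k = 0, -4, 4, -16/3, 8, -64/5, …
f+g: L₀ = lclm(L_f,L_g), ord ≤ 1+2.
Integrate: L := L₀·Dx.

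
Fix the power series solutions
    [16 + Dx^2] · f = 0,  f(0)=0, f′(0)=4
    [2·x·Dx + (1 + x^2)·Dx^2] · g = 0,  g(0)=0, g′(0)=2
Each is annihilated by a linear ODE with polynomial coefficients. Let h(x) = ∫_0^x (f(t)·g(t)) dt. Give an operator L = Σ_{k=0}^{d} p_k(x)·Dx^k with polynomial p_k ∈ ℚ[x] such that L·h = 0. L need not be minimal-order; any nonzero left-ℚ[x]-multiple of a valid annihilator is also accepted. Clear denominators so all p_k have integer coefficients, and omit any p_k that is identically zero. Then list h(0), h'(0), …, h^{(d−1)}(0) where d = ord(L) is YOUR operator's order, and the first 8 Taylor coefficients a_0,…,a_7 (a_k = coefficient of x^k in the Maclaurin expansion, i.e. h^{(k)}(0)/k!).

f: a_k = 0, 4, 0, -32/3, 0, 128/15, 0, -1024/315, …
g: a_k = 0, 2, 0, -2/3, 0, 2/5, 0, -2/7, …
h₀=f·g: eliminate ⇒ L₀, order ≤ 2·2.
∫: right-multiply L₀ by Dx.
L = (5440 + 19136·x^2 + 25856·x^4 + 16384·x^6 + 4096·x^8)·Dx + (1152·x + 3200·x^3 + 3072·x^5 + 1024·x^7)·Dx^2 + (612 + 2252·x^2 + 3168·x^4 + 2048·x^6 + 512·x^8)·Dx^3 + (72·x + 200·x^3 + 192·x^5 + 64·x^7)·Dx^4 + (17 + 66·x^2 + 97·x^4 + 64·x^6 + 16·x^8)·Dx^5  (order 5).
h: a_k = 0, 0, 0, 8/3, 0, -24/5, 0, 232/63, …
ICs: h(0) = 0, h′(0) = 0, h′′(0) = 0, h′′′(0) = 16, h′′′′(0) = 0.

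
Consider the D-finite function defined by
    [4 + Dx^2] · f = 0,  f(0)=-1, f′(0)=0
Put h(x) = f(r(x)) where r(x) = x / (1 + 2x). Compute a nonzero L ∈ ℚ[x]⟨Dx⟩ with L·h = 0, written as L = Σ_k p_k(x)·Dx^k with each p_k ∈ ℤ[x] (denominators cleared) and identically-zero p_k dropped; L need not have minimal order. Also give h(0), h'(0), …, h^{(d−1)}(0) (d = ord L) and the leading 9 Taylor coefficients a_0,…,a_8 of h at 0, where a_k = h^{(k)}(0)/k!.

f: a_k = -1, 0, 2, 0, -2/3, 0, 4/45, 0, -2/315, …
h₀=f(r): pull back L_f along r ⇒ L₀.
L = 4 + (4 + 24·x + 48·x^2 + 32·x^3)·Dx + (1 + 8·x + 24·x^2 + 32·x^3 + 16·x^4)·Dx^2  (order 2).
h: a_k = -1, 0, 2, -8, 70/3, -176/3, 6004/45, -1392/5, 33398/63, …
ICs: h(0) = -1, h′(0) = 0.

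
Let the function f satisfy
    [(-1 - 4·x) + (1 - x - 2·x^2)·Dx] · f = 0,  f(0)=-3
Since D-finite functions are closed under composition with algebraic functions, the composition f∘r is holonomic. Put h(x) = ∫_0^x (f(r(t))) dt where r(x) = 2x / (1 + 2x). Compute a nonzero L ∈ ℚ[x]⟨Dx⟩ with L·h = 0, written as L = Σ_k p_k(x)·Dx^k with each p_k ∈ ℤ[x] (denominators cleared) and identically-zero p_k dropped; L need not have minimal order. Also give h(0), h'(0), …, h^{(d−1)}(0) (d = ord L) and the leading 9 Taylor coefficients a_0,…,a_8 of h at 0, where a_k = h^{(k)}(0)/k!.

f: a_k = -3, -3, -9, -15, -33, -63, -129, -255, -513, …
L₀ from L_f via x↦r, Dx↦r'^{-1}Dx.
h=∫h₀ ⇒ L = L₀·Dx.
L = (2 + 20·x)·Dx + (-1 - 4·x + 4·x^2 + 16·x^3)·Dx^2  (order 2).
h: a_k = 0, -3, -3, -8, 0, -192/5, 64, -2304/7, 960, …
ICs: h(0) = 0, h′(0) = -3.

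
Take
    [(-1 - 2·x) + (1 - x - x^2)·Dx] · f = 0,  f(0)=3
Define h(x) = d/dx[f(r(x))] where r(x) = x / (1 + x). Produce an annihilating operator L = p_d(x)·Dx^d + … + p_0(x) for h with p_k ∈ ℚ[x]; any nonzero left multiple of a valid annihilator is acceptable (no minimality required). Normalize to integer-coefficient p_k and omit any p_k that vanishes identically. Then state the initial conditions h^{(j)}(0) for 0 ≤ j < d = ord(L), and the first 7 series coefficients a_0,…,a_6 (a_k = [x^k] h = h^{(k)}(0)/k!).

L = (2 + 6·x + 12·x^2 + 6·x^3) + (-1 - 5·x - 6·x^2 + x^3 + 3·x^4)·Dx  (order 1).
h: a_k = 3, 6, 0, 12, -15, 36, -63, …
ICs: h(0) = 3.

f: a_k = 3, 3, 6, 9, 15, 24, 39, …
Change of var in L_f (x↦r) gives L₀.
Derive L from L₀ (diff closure).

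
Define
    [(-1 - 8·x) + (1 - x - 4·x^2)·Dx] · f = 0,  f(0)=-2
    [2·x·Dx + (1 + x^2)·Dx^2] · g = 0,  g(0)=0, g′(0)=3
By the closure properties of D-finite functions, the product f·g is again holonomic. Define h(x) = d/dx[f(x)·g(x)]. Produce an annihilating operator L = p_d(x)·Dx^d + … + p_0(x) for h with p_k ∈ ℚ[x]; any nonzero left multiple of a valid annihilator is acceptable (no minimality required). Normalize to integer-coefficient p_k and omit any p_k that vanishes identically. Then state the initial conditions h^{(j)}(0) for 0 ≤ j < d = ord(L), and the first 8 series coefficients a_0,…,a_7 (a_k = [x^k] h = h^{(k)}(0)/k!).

L = (86 + 318·x^2 + 96·x^3 + 576·x^4) + (13 + 106·x + 57·x^2 + 334·x^3 + 96·x^4 + 384·x^5)·Dx + (-4 + 3·x + x^2 + 19·x^3 + 53·x^4 + 16·x^5 + 48·x^6)·Dx^2  (order 2).
h: a_k = -6, -12, -84, -208, -826, -11196/5, -7232, -707264/35, …
ICs: h(0) = -6, h′(0) = -12.

f: a_k = -2, -2, -10, -18, -58, -130, -362, -882, …
g: a_k = 0, 3, 0, -1, 0, 3/5, 0, -3/7, …
Product ⇒ symmetric product L₀, ord ≤ 2.
h₀' ⇒ L via d/dx closure of L₀.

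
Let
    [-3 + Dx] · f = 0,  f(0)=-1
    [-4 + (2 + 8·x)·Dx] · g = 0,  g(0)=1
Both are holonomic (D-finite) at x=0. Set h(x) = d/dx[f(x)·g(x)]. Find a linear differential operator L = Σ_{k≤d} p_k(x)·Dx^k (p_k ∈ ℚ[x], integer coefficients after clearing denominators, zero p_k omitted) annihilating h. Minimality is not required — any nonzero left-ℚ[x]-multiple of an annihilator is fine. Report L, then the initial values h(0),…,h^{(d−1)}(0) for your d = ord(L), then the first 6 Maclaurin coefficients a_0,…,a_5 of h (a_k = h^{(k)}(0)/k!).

L = (17 + 120·x + 144·x^2) + (-5 - 32·x - 48·x^2)·Dx  (order 1).
h: a_k = -5, -17, -69/2, -43/2, -631/8, 1377/8, …
ICs: h(0) = -5.

f: a_k = -1, -3, -9/2, -9/2, -27/8, -81/40, …
g: a_k = 1, 2, -2, 4, -10, 28, …
h₀=f·g: eliminate ⇒ L₀, order ≤ 1·1.
Derive L from L₀ (diff closure).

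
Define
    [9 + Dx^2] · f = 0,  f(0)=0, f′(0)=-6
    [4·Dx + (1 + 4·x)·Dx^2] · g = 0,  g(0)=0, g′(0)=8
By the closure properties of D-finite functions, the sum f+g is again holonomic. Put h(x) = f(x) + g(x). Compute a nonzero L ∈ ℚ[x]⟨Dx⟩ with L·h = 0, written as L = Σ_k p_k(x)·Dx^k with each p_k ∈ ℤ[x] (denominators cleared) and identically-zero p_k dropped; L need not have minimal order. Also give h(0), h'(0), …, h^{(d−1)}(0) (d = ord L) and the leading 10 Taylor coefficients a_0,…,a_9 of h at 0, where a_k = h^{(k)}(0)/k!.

f: a_k = 0, -6, 0, 9, 0, -81/20, 0, 243/280, 0, -243/2240, …
g: a_k = 0, 8, -16, 128/3, -128, 2048/5, -4096/3, 32768/7, -16384, 524288/9, …
f+g: L₀ = lclm(L_f,L_g), ord ≤ 2+2.
L = (3780 + 2592·x + 5184·x^2)·Dx + (369 + 2124·x + 3888·x^2 + 5184·x^3)·Dx^2 + (420 + 288·x + 576·x^2)·Dx^3 + (41 + 236·x + 432·x^2 + 576·x^3)·Dx^4  (order 4).
h: a_k = 0, 2, -16, 155/3, -128, 8111/20, -4096/3, 1310963/280, -16384, 1174402933/20160, …
ICs: h(0) = 0, h′(0) = 2, h′′(0) = -32, h′′′(0) = 310.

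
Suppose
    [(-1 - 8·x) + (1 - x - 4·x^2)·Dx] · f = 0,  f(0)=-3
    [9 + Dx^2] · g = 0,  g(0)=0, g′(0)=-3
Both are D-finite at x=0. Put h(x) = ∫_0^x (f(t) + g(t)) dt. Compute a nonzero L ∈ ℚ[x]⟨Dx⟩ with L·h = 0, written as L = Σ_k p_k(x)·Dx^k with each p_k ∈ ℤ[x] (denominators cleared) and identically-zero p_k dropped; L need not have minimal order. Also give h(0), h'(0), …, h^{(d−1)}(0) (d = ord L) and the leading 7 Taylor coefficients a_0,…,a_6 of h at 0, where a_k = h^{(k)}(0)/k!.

L = (567 + 4806·x + 3321·x^2 + 9936·x^3 + 6480·x^4 + 10368·x^5)·Dx + (-171 + 117·x + 441·x^2 - 135·x^3 + 540·x^4 + 3888·x^5 + 5184·x^6)·Dx^2 + (63 + 534·x + 369·x^2 + 1104·x^3 + 720·x^4 + 1152·x^5)·Dx^3 + (-19 + 13·x + 49·x^2 - 15·x^3 + 60·x^4 + 432·x^5 + 576·x^6)·Dx^4  (order 4).
h: a_k = 0, -3, -3, -5, -45/8, -87/5, -2627/80, …
ICs: h(0) = 0, h′(0) = -3, h′′(0) = -6, h′′′(0) = -30.

f: a_k = -3, -3, -15, -27, -87, -195, -543, …
g: a_k = 0, -3, 0, 9/2, 0, -81/40, 0, …
L₀ := lclm(L_f,L_g); ord L₀ ≤ 1+2.
Integrate: L := L₀·Dx.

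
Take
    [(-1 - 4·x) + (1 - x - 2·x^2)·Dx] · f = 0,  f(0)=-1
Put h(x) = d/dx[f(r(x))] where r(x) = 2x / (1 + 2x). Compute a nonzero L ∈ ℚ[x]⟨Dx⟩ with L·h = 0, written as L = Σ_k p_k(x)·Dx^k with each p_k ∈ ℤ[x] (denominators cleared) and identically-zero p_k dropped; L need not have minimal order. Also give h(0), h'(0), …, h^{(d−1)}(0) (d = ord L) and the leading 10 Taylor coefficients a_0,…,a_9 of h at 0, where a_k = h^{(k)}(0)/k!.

f: a_k = -1, -1, -3, -5, -11, -21, -43, -85, -171, -341, …
Substitute x→r, Dx→(1/r')Dx; clear ⇒ L₀.
Derive L from L₀ (diff closure).
L = (8 + 48·x + 288·x^2 + 320·x^3) + (-1 - 14·x - 36·x^2 + 56·x^3 + 160·x^4)·Dx  (order 1).
h: a_k = -2, -16, 0, -256, 640, -4608, 17920, -90112, 387072, -1761280, …
ICs: h(0) = -2.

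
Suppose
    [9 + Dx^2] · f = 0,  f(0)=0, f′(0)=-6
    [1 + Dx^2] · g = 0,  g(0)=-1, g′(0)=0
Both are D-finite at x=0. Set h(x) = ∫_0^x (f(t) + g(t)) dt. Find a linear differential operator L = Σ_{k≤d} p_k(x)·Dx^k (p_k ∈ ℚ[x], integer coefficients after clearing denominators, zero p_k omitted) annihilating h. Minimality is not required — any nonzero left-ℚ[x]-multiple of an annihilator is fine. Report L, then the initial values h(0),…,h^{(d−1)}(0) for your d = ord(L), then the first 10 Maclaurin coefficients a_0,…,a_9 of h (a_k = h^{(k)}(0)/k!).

L = 9·Dx + 10·Dx^3 + Dx^5  (order 5).
h: a_k = 0, -1, -3, 1/6, 9/4, -1/120, -27/40, 1/5040, 243/2240, -1/362880, …
ICs: h(0) = 0, h′(0) = -1, h′′(0) = -6, h′′′(0) = 1, h′′′′(0) = 54.

f: a_k = 0, -6, 0, 9, 0, -81/20, 0, 243/280, 0, -243/2240, …
g: a_k = -1, 0, 1/2, 0, -1/24, 0, 1/720, 0, -1/40320, 0, …
Sum ⇒ L₀ = lclm(L_f,L_g) in ℚ(x)⟨Dx⟩.
h=∫h₀ ⇒ L = L₀·Dx.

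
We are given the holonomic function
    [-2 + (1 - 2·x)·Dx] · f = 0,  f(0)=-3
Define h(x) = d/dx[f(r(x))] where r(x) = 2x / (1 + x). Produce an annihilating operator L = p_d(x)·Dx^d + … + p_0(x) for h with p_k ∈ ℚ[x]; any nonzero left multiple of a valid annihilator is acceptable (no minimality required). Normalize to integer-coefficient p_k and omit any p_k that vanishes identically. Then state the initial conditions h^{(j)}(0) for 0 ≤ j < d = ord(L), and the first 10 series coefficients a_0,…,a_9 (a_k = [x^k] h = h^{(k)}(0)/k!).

L = 6 + (-1 + 3·x)·Dx  (order 1).
h: a_k = -12, -72, -324, -1296, -4860, -17496, -61236, -209952, -708588, -2361960, …
ICs: h(0) = -12.

f: a_k = -3, -6, -12, -24, -48, -96, -192, -384, -768, -1536, …
Substitute x→r, Dx→(1/r')Dx; clear ⇒ L₀.
Derive L from L₀ (diff closure).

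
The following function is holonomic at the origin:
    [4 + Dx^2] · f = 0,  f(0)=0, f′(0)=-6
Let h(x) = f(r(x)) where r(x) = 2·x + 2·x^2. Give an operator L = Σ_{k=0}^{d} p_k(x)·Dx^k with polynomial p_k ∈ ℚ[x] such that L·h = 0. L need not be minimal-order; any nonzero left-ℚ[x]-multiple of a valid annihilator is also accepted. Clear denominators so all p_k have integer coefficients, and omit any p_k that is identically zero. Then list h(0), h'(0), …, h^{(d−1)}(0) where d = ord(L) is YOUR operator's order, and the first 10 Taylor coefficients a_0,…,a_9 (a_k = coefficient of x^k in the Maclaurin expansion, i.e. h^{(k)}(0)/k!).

f: a_k = 0, -6, 0, 4, 0, -4/5, 0, 8/105, 0, -4/945, …
f∘r: x↦r, Dx↦Dx/r' in L_f ⇒ L₀.
L = (16 + 96·x + 192·x^2 + 128·x^3) - 2·Dx + (1 + 2·x)·Dx^2  (order 2).
h: a_k = 0, -12, -12, 32, 96, 352/5, -96, -25856/105, -2816/15, 70528/945, …
ICs: h(0) = 0, h′(0) = -12.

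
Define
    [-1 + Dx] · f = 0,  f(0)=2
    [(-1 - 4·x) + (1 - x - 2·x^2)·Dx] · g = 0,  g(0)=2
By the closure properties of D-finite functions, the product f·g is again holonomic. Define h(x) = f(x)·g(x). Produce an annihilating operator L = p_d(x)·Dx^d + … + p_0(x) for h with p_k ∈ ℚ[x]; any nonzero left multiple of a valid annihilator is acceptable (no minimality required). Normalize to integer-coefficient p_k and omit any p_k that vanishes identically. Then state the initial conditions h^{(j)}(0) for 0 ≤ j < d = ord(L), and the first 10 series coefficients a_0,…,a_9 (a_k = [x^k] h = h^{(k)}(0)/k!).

L = (2 + 3·x - 2·x^2) + (-1 + x + 2·x^2)·Dx  (order 1).
h: a_k = 4, 8, 18, 104/3, 425/6, 701/5, 50737/180, 177116/315, 3783419/3360, 20417113/9072, …
ICs: h(0) = 4.

f: a_k = 2, 2, 1, 1/3, 1/12, 1/60, 1/360, 1/2520, 1/20160, 1/181440, …
g: a_k = 2, 2, 6, 10, 22, 42, 86, 170, 342, 682, …
h₀=f·g: eliminate ⇒ L₀, order ≤ 1·1.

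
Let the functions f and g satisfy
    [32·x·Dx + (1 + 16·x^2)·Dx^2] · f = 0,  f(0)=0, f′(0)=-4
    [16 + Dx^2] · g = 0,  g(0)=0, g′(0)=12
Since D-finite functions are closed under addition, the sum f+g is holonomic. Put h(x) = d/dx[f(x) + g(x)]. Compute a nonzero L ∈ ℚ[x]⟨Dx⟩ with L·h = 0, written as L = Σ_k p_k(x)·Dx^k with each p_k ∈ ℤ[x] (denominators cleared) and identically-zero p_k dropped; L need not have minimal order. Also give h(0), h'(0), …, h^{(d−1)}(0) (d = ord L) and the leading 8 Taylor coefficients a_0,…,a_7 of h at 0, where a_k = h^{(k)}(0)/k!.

f: a_k = 0, -4, 0, 64/3, 0, -1024/5, 0, 16384/7, …
g: a_k = 0, 12, 0, -32, 0, 128/5, 0, -1024/105, …
Sum ⇒ L₀ = lclm(L_f,L_g) in ℚ(x)⟨Dx⟩.
h=h₀': d/dx-closure on L₀ ⇒ L.
L = (-5632·x + 114688·x^3 + 131072·x^5) + (-16 + 1792·x^2 + 36864·x^4 + 65536·x^6)·Dx + (-352·x + 7168·x^3 + 8192·x^5)·Dx^2 + (-1 + 112·x^2 + 2304·x^4 + 4096·x^6)·Dx^3  (order 3).
h: a_k = 8, 0, -32, 0, -896, 0, 244736/15, 0, …
ICs: h(0) = 8, h′(0) = 0, h′′(0) = -64.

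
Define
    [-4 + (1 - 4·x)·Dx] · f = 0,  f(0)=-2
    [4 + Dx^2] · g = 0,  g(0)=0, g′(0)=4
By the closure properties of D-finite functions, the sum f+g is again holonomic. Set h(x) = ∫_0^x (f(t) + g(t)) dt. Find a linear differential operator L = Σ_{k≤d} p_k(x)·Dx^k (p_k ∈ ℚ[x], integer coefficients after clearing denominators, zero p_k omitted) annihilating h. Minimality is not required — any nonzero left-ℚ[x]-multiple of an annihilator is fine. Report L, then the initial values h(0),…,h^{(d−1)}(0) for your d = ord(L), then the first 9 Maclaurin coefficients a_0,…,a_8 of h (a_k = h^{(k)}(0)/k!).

f: a_k = -2, -8, -32, -128, -512, -2048, -8192, -32768, -131072, …
g: a_k = 0, 4, 0, -8/3, 0, 8/15, 0, -16/315, 0, …
Weyl lclm of L_f,L_g ⇒ L₀ (ord ≤ 3).
∫: right-multiply L₀ by Dx.
L = (400 - 128·x + 256·x^2)·Dx + (-36 + 176·x - 192·x^2 + 256·x^3)·Dx^2 + (100 - 32·x + 64·x^2)·Dx^3 + (-9 + 44·x - 48·x^2 + 64·x^3)·Dx^4  (order 4).
h: a_k = 0, -2, -2, -32/3, -98/3, -512/5, -15356/45, -8192/7, -1290242/315, …
ICs: h(0) = 0, h′(0) = -2, h′′(0) = -4, h′′′(0) = -64.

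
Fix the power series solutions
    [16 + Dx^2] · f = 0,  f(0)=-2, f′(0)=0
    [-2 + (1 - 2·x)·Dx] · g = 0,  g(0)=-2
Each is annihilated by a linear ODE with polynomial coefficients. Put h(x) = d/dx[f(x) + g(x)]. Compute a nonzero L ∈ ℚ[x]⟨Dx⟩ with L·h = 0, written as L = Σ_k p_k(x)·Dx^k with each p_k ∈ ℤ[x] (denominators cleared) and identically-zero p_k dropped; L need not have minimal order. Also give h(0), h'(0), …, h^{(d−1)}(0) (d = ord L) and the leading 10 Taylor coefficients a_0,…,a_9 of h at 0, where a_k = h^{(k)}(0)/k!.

L = (512 - 512·x + 512·x^2) + (-80 + 288·x - 384·x^2 + 256·x^3)·Dx + (32 - 32·x + 32·x^2)·Dx^2 + (-5 + 18·x - 24·x^2 + 16·x^3)·Dx^3  (order 3).
h: a_k = -4, 16, -48, -640/3, -320, -10496/15, -1792, -1298432/315, -9216, -58044416/2835, …
ICs: h(0) = -4, h′(0) = 16, h′′(0) = -96.

f: a_k = -2, 0, 16, 0, -64/3, 0, 512/45, 0, -1024/315, 0, …
g: a_k = -2, -4, -8, -16, -32, -64, -128, -256, -512, -1024, …
Weyl lclm of L_f,L_g ⇒ L₀ (ord ≤ 3).
h₀' ⇒ L via d/dx closure of L₀.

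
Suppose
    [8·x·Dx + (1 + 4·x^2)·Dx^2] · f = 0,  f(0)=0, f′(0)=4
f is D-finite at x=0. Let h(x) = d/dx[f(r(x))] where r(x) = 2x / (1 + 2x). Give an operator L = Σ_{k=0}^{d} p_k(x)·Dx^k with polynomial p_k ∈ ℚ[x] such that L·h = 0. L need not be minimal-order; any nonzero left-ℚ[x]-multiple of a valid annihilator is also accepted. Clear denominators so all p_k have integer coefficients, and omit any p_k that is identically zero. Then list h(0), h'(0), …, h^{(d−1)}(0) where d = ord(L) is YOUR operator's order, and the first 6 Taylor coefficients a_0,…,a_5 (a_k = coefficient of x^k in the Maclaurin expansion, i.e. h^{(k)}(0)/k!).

L = (4 + 40·x) + (1 + 4·x + 20·x^2)·Dx  (order 1).
h: a_k = 8, -32, -32, 768, -2432, -5632, …
ICs: h(0) = 8.

f: a_k = 0, 4, 0, -16/3, 0, 64/5, …
f∘r: x↦r, Dx↦Dx/r' in L_f ⇒ L₀.
h=h₀': d/dx-closure on L₀ ⇒ L.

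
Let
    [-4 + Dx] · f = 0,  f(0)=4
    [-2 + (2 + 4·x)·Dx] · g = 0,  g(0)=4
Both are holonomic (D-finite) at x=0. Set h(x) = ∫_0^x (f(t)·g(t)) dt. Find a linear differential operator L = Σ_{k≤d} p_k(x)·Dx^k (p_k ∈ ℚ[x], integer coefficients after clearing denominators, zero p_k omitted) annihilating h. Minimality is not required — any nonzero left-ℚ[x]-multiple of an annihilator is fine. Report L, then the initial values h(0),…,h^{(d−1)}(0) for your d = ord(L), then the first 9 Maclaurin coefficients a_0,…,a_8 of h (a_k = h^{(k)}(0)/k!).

f: a_k = 4, 16, 32, 128/3, 128/3, 512/15, 1024/45, 4096/315, 2048/315, …
g: a_k = 4, 4, -2, 2, -5/2, 7/2, -21/4, 33/4, -429/32, …
Product ⇒ symmetric product L₀, ord ≤ 1.
h=∫₀ˣh₀: take L = L₀·Dx.
L = (-5 - 8·x)·Dx + (1 + 2·x)·Dx^2  (order 2).
h: a_k = 0, 16, 40, 184/3, 206/3, 898/15, 1949/45, 1643/63, 36047/2520, …
ICs: h(0) = 0, h′(0) = 16.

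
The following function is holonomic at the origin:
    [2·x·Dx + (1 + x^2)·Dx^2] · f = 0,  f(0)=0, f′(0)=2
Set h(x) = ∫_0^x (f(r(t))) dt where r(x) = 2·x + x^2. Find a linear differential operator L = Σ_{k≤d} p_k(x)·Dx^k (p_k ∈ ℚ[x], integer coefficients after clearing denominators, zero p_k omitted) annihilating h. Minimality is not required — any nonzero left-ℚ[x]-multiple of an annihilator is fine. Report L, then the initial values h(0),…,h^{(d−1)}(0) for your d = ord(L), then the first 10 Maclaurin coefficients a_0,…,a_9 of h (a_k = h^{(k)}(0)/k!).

L = (-1 + 8·x + 16·x^2 + 12·x^3 + 3·x^4)·Dx^2 + (1 + x + 4·x^2 + 8·x^3 + 5·x^4 + x^5)·Dx^3  (order 3).
h: a_k = 0, 0, 2, 2/3, -4/3, -8/5, 22/15, 94/21, -4/7, -112/9, …
ICs: h(0) = 0, h′(0) = 0, h′′(0) = 4.

f: a_k = 0, 2, 0, -2/3, 0, 2/5, 0, -2/7, 0, 2/9, …
f∘r: x↦r, Dx↦Dx/r' in L_f ⇒ L₀.
∫: right-multiply L₀ by Dx.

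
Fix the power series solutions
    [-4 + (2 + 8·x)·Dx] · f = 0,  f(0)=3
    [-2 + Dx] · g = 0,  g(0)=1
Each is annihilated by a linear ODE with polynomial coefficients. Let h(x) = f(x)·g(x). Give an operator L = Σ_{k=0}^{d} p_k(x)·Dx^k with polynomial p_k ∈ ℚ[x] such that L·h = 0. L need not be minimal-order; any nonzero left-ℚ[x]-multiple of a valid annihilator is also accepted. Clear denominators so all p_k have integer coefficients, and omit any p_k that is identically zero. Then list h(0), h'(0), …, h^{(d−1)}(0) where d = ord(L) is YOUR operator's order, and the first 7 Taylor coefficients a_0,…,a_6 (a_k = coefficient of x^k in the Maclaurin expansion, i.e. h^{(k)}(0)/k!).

L = (-4 - 8·x) + (1 + 4·x)·Dx  (order 1).
h: a_k = 3, 12, 12, 16, -8, 224/5, -1952/15, …
ICs: h(0) = 3.

f: a_k = 3, 6, -6, 12, -30, 84, -252, …
g: a_k = 1, 2, 2, 4/3, 2/3, 4/15, 4/45, …
Sym-product of L_f,L_g gives L₀ (≤ ord 1).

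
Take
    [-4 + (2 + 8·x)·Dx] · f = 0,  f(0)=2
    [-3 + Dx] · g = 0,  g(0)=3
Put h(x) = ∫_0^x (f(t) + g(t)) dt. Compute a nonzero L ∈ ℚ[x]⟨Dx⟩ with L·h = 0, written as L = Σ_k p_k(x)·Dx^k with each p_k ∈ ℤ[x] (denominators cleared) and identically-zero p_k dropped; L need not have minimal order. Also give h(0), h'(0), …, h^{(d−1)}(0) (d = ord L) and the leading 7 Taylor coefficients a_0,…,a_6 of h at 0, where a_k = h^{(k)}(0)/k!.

L = (30 + 72·x)·Dx + (-13 - 72·x - 144·x^2)·Dx^2 + (1 + 16·x + 48·x^2)·Dx^3  (order 3).
h: a_k = 0, 5, 13/2, 19/6, 43/8, -79/40, 2483/240, …
ICs: h(0) = 0, h′(0) = 5, h′′(0) = 13.

f: a_k = 2, 4, -4, 8, -20, 56, -168, …
g: a_k = 3, 9, 27/2, 27/2, 81/8, 243/40, 243/80, …
L₀ := lclm(L_f,L_g); ord L₀ ≤ 1+1.
h=∫h₀ ⇒ L = L₀·Dx.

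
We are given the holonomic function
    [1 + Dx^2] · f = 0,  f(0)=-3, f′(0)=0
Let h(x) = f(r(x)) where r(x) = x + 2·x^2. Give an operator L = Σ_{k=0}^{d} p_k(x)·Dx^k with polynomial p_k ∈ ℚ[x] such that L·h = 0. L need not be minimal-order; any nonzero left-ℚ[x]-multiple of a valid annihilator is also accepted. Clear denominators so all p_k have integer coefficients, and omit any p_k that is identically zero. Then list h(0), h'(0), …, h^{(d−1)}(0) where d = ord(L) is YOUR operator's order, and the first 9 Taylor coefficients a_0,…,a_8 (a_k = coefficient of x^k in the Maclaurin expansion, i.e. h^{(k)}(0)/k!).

L = (1 + 12·x + 48·x^2 + 64·x^3) - 4·Dx + (1 + 4·x)·Dx^2  (order 2).
h: a_k = -3, 0, 3/2, 6, 47/8, -1, -719/240, -79/20, -23521/13440, …
ICs: h(0) = -3, h′(0) = 0.

f: a_k = -3, 0, 3/2, 0, -1/8, 0, 1/240, 0, -1/13440, …
Substitute x→r, Dx→(1/r')Dx; clear ⇒ L₀.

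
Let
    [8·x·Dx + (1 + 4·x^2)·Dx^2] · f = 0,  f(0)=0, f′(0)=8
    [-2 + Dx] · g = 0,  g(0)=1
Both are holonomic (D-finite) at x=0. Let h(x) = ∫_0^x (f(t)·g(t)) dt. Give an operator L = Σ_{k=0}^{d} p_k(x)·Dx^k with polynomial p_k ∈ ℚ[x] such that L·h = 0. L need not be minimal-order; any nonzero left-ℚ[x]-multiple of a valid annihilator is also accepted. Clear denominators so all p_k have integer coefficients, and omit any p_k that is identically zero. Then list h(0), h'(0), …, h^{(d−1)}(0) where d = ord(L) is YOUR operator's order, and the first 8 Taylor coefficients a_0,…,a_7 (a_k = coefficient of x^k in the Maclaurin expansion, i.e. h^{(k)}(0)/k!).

L = (4 - 16·x + 16·x^2)·Dx + (-4 + 8·x - 16·x^2)·Dx^2 + (1 + 4·x^2)·Dx^3  (order 3).
h: a_k = 0, 0, 4, 16/3, 4/3, -32/15, 8/5, 352/63, …
ICs: h(0) = 0, h′(0) = 0, h′′(0) = 8.

f: a_k = 0, 8, 0, -32/3, 0, 128/5, 0, -512/7, …
g: a_k = 1, 2, 2, 4/3, 2/3, 4/15, 4/45, 8/315, …
h₀=f·g: eliminate ⇒ L₀, order ≤ 2·1.
Integrate: L := L₀·Dx.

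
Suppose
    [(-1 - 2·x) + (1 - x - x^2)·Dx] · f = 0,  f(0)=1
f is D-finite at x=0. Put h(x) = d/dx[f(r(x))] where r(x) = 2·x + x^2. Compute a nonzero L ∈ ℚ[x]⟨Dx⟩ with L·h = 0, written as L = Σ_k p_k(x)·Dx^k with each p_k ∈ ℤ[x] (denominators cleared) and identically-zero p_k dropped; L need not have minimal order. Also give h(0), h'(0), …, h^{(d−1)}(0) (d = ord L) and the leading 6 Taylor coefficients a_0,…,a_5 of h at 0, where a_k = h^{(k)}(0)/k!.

f: a_k = 1, 1, 2, 3, 5, 8, …
Substitute x→r, Dx→(1/r')Dx; clear ⇒ L₀.
h=h₀': d/dx-closure on L₀ ⇒ L.
L = (9 + 42·x + 105·x^2 + 164·x^3 + 141·x^4 + 60·x^5 + 10·x^6) + (-1 - 3·x + 9·x^2 + 39·x^3 + 55·x^4 + 39·x^5 + 14·x^6 + 2·x^7)·Dx  (order 1).
h: a_k = 2, 18, 96, 472, 2170, 9570, …
ICs: h(0) = 2.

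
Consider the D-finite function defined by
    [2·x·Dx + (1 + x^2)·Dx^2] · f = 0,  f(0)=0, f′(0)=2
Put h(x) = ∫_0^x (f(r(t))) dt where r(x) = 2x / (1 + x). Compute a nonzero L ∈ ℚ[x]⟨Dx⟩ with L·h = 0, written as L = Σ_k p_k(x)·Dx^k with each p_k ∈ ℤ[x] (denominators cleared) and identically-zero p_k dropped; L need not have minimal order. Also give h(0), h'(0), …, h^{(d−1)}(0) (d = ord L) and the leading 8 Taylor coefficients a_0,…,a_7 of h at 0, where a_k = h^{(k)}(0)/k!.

f: a_k = 0, 2, 0, -2/3, 0, 2/5, 0, -2/7, …
h₀=f(r): pull back L_f along r ⇒ L₀.
h=∫h₀ ⇒ L = L₀·Dx.
L = (2 + 10·x)·Dx^2 + (1 + 2·x + 5·x^2)·Dx^3  (order 3).
h: a_k = 0, 0, 2, -4/3, -1/3, 12/5, -38/15, -44/21, …
ICs: h(0) = 0, h′(0) = 0, h′′(0) = 4.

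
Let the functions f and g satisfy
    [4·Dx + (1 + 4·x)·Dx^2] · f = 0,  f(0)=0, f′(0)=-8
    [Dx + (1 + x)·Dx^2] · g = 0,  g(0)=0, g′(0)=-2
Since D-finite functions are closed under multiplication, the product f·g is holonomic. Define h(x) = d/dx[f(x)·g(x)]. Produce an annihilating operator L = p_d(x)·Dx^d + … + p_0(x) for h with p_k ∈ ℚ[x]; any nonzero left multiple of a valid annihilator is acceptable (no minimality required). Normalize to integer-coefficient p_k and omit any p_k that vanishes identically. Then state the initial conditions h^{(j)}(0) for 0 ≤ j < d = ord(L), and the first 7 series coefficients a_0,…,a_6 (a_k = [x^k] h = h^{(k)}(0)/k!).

f: a_k = 0, -8, 16, -128/3, 128, -2048/5, 4096/3, …
g: a_k = 0, -2, 1, -2/3, 1/2, -2/5, 1/3, …
Product ⇒ symmetric product L₀, ord ≤ 4.
Differentiate: ansatz ord ≤ ord L₀ ⇒ L.
L = (136 + 320·x + 256·x^2) + (290 + 1464·x + 2400·x^2 + 1280·x^3)·Dx + (92 + 740·x + 1992·x^2 + 2240·x^3 + 896·x^4)·Dx^2 + (5 + 58·x + 245·x^2 + 464·x^3 + 400·x^4 + 128·x^5)·Dx^3  (order 3).
h: a_k = 0, 32, -120, 1280/3, -4700/3, 88816/15, -22792, …
ICs: h(0) = 0, h′(0) = 32, h′′(0) = -240.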